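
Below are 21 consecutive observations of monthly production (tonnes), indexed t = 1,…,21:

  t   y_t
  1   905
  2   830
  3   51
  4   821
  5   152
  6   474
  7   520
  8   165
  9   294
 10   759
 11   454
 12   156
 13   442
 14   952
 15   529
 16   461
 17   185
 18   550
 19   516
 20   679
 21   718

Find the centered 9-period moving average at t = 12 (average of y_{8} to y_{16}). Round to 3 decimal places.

Sum of periods 8–16: 165 + 294 + 759 + 454 + 156 + 442 + 952 + 529 + 461 = 4212
Divide by 9: 4212 / 9 = 468.000

468.000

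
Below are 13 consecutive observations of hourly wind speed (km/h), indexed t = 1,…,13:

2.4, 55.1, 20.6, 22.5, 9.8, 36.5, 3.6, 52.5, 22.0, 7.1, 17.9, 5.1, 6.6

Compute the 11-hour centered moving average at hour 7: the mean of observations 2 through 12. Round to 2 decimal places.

Sum of periods 2–12: 55.1 + 20.6 + 22.5 + 9.8 + 36.5 + 3.6 + 52.5 + 22.0 + 7.1 + 17.9 + 5.1 = 252.7
Divide by 11: 252.7 / 11 = 22.97

22.97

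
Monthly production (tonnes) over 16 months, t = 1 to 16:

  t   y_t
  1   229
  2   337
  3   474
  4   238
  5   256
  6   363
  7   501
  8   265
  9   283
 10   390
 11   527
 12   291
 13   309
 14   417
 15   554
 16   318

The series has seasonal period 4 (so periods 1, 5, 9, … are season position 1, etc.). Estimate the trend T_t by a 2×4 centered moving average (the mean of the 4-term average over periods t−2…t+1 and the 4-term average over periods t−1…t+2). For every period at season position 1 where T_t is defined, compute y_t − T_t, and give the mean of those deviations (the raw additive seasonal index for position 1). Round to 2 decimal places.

Season position 1 occurs at t = 5, 9, 13 (where T_t is defined).
t=5: T_5 = 336.1250; y_5 − T_5 = 256 − 336.1250 = -80.1250
t=9: T_9 = 363.0000; y_9 − T_9 = 283 − 363.0000 = -80.0000
t=13: T_13 = 389.3750; y_13 − T_13 = 309 − 389.3750 = -80.3750
Mean deviation: (-80.1250 + -80.0000 + -80.3750) / 3 = -80.17

-80.17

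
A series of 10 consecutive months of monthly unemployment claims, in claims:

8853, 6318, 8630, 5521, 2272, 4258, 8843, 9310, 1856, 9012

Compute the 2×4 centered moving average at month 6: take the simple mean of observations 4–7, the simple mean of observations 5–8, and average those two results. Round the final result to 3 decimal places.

5697.125

Sum over 4–7: 5521 + 2272 + 4258 + 8843 = 20894
Sum over 5–8: 2272 + 4258 + 8843 + 9310 = 24683
CMA at t=6 = (20894 + 24683) / (2·4) = 45577 / 8 = 5697.125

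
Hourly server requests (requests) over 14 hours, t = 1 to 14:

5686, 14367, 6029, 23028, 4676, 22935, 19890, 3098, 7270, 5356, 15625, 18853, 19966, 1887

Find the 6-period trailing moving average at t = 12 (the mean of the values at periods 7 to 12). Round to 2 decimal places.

Sum of periods 7–12: 19890 + 3098 + 7270 + 5356 + 15625 + 18853 = 70092
Divide by 6: 70092 / 6 = 11682.00

11682.00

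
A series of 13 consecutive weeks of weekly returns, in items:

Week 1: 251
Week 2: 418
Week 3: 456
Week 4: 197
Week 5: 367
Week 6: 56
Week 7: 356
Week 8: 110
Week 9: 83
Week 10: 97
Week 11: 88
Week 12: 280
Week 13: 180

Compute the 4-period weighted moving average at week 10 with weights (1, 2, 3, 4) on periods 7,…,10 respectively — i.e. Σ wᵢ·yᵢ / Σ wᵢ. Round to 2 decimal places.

Weighted sum: 1·356 + 2·110 + 3·83 + 4·97 = 356 + 220 + 249 + 388 = 1213
Weight total: 1 + 2 + 3 + 4 = 10
WMA = 1213 / 10 = 121.30

121.30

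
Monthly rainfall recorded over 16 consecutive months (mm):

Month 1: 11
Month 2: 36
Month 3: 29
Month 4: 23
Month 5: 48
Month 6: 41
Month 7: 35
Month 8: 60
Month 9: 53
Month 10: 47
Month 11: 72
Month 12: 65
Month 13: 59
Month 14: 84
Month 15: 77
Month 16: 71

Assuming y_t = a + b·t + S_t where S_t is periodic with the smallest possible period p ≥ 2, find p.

3

First differences y_{t+1} − y_t: 25, -7, -6, 25, -7, -6, 25, -7, …
The difference pattern repeats every 3 terms and not for any smaller step, so p = 3.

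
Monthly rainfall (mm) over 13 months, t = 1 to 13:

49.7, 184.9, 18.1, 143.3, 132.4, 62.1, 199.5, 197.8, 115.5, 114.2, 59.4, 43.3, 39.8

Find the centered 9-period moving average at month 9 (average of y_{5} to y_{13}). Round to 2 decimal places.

Sum of periods 5–13: 132.4 + 62.1 + 199.5 + 197.8 + 115.5 + 114.2 + 59.4 + 43.3 + 39.8 = 964.0
Divide by 9: 964.0 / 9 = 107.11

107.11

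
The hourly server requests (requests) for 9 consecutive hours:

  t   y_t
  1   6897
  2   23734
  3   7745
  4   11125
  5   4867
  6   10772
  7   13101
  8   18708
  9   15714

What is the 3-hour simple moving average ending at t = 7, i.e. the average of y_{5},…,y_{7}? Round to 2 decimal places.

Sum of periods 5–7: 4867 + 10772 + 13101 = 28740
Divide by 3: 28740 / 3 = 9580.00

9580.00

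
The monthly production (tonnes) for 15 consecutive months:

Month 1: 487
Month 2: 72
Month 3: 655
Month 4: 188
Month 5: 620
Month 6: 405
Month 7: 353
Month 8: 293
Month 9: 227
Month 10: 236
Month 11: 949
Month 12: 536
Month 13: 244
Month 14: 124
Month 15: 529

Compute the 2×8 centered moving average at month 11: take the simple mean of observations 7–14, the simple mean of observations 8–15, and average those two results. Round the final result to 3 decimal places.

381.250

Sum over 7–14: 353 + 293 + 227 + 236 + 949 + 536 + 244 + 124 = 2962
Sum over 8–15: 293 + 227 + 236 + 949 + 536 + 244 + 124 + 529 = 3138
CMA at t=11 = (2962 + 3138) / (2·8) = 6100 / 16 = 381.250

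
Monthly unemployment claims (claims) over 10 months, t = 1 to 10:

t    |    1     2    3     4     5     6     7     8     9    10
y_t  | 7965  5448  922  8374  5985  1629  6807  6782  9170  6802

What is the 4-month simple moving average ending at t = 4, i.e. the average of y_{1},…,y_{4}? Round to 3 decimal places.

5677.250

Sum of periods 1–4: 7965 + 5448 + 922 + 8374 = 22709
Divide by 4: 22709 / 4 = 5677.250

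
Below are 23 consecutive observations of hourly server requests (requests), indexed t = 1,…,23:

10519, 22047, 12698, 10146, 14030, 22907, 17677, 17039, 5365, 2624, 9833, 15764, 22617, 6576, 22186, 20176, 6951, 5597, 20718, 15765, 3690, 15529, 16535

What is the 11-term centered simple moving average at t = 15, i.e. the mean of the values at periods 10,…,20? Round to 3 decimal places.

Sum of periods 10–20: 2624 + 9833 + 15764 + 22617 + 6576 + 22186 + 20176 + 6951 + 5597 + 20718 + 15765 = 148807
Divide by 11: 148807 / 11 = 13527.909

13527.909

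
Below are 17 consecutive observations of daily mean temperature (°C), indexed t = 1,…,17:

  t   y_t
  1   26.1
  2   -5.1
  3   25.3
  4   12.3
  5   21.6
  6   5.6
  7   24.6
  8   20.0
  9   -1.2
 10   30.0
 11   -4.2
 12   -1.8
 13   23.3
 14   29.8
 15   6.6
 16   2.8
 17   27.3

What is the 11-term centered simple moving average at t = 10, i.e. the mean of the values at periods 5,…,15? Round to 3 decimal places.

Sum of periods 5–15: 21.6 + 5.6 + 24.6 + 20.0 + (-1.2) + 30.0 + (-4.2) + (-1.8) + 23.3 + 29.8 + 6.6 = 154.3
Divide by 11: 154.3 / 11 = 14.027

14.027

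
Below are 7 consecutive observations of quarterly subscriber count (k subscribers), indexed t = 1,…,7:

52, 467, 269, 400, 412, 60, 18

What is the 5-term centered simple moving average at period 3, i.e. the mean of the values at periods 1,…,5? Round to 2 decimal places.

320.00

Sum of periods 1–5: 52 + 467 + 269 + 400 + 412 = 1600
Divide by 5: 1600 / 5 = 320.00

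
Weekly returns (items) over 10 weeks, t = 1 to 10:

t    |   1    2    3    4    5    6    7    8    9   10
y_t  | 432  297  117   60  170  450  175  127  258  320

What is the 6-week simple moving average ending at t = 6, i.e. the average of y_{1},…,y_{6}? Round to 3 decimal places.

Sum of periods 1–6: 432 + 297 + 117 + 60 + 170 + 450 = 1526
Divide by 6: 1526 / 6 = 254.333

254.333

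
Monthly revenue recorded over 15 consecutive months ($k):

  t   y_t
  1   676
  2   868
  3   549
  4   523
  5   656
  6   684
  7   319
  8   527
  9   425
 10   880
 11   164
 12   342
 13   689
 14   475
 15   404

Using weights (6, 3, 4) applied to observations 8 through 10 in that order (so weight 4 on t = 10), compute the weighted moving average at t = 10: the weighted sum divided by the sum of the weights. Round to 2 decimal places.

Weighted sum: 6·527 + 3·425 + 4·880 = 3162 + 1275 + 3520 = 7957
Weight total: 6 + 3 + 4 = 13
WMA = 7957 / 13 = 612.08

612.08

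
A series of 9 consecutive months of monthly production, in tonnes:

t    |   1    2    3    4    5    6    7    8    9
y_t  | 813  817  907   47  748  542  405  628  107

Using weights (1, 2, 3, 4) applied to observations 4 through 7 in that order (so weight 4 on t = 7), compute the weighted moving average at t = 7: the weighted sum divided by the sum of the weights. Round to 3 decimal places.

478.900

Weighted sum: 1·47 + 2·748 + 3·542 + 4·405 = 47 + 1496 + 1626 + 1620 = 4789
Weight total: 1 + 2 + 3 + 4 = 10
WMA = 4789 / 10 = 478.900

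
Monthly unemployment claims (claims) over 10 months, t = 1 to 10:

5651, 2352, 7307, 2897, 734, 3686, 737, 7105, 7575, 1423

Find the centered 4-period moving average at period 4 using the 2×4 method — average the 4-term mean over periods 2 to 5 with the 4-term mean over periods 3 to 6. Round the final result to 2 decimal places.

Sum over 2–5: 2352 + 7307 + 2897 + 734 = 13290
Sum over 3–6: 7307 + 2897 + 734 + 3686 = 14624
CMA at t=4 = (13290 + 14624) / (2·4) = 27914 / 8 = 3489.25

3489.25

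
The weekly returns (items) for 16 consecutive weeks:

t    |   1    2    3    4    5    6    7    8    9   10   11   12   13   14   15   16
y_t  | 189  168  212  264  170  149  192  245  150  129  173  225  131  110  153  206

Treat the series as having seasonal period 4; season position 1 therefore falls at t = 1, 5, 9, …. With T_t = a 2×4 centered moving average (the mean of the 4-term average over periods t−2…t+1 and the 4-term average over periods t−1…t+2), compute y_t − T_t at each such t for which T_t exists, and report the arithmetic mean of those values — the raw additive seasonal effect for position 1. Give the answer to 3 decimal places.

Season position 1 occurs at t = 5, 9, 13 (where T_t is defined).
t=5: T_5 = 196.25000; y_5 − T_5 = 170 − 196.25000 = -26.25000
t=9: T_9 = 176.62500; y_9 − T_9 = 150 − 176.62500 = -26.62500
t=13: T_13 = 157.25000; y_13 − T_13 = 131 − 157.25000 = -26.25000
Mean deviation: (-26.25000 + -26.62500 + -26.25000) / 3 = -26.375

-26.375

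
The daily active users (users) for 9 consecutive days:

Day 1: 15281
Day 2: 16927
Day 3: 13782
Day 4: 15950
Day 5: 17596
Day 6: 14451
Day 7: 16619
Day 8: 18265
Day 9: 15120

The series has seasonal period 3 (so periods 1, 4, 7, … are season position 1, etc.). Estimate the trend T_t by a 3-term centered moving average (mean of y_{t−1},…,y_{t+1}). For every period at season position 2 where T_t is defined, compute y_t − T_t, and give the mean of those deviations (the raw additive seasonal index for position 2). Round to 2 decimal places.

1597.00

Season position 2 occurs at t = 2, 5, 8 (where T_t is defined).
t=2: T_2 = 15330.0000; y_2 − T_2 = 16927 − 15330.0000 = 1597.0000
t=5: T_5 = 15999.0000; y_5 − T_5 = 17596 − 15999.0000 = 1597.0000
t=8: T_8 = 16668.0000; y_8 − T_8 = 18265 − 16668.0000 = 1597.0000
Mean deviation: (1597.0000 + 1597.0000 + 1597.0000) / 3 = 1597.00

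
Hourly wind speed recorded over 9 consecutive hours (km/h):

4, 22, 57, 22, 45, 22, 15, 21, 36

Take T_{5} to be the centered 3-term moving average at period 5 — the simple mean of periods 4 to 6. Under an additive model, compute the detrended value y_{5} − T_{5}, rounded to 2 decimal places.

15.33

Trend T_5 = (22 + 45 + 22) / 3 = 89/3 = 29.6667
Detrended value: 45 − 29.6667 = 15.33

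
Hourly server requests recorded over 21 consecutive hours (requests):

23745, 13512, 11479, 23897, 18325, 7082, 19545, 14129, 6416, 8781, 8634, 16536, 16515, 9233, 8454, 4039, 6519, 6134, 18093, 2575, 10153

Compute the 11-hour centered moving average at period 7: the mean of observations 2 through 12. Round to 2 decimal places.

Sum of periods 2–12: 13512 + 11479 + 23897 + 18325 + 7082 + 19545 + 14129 + 6416 + 8781 + 8634 + 16536 = 148336
Divide by 11: 148336 / 11 = 13485.09

13485.09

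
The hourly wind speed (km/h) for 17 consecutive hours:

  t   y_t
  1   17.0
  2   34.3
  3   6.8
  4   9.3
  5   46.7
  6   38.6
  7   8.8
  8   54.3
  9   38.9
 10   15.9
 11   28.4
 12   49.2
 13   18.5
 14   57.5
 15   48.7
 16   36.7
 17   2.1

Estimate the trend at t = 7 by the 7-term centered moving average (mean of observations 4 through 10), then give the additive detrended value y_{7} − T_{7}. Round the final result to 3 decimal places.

Trend T_7 = (9.3 + 46.7 + 38.6 + 8.8 + 54.3 + 38.9 + 15.9) / 7 = 212.5/7 = 30.35714
Detrended value: 8.8 − 30.35714 = -21.557

-21.557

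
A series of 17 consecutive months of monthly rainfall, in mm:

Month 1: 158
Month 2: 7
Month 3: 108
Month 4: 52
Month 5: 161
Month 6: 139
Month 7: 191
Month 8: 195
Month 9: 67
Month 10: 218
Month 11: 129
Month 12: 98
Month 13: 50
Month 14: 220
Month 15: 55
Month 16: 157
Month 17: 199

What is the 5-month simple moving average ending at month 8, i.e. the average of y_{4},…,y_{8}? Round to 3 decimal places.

Sum of periods 4–8: 52 + 161 + 139 + 191 + 195 = 738
Divide by 5: 738 / 5 = 147.600

147.600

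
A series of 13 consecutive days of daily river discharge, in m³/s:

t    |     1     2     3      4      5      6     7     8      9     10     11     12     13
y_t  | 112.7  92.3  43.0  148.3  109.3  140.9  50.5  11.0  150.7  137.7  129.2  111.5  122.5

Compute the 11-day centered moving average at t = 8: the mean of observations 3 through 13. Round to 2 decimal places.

104.96

Sum of periods 3–13: 43.0 + 148.3 + 109.3 + 140.9 + 50.5 + 11.0 + 150.7 + 137.7 + 129.2 + 111.5 + 122.5 = 1154.6
Divide by 11: 1154.6 / 11 = 104.96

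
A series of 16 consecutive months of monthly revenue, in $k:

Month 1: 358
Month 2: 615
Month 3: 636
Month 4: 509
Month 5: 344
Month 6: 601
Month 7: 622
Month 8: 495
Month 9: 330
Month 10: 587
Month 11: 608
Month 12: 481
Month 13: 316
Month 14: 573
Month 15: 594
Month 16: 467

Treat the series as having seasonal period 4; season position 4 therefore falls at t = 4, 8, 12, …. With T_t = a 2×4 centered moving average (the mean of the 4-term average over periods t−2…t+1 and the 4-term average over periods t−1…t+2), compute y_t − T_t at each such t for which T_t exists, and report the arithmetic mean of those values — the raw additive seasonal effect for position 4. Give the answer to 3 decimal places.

-15.250

Season position 4 occurs at t = 4, 8, 12 (where T_t is defined).
t=4: T_4 = 524.25000; y_4 − T_4 = 509 − 524.25000 = -15.25000
t=8: T_8 = 510.25000; y_8 − T_8 = 495 − 510.25000 = -15.25000
t=12: T_12 = 496.25000; y_12 − T_12 = 481 − 496.25000 = -15.25000
Mean deviation: (-15.25000 + -15.25000 + -15.25000) / 3 = -15.250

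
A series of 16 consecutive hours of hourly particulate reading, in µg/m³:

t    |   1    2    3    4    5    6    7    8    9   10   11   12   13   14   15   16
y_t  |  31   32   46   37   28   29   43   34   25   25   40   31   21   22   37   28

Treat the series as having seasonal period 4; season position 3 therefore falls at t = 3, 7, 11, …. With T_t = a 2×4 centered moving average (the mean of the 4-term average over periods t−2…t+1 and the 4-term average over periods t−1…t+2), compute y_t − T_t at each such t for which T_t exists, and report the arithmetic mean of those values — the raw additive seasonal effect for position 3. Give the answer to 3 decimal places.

Season position 3 occurs at t = 3, 7, 11 (where T_t is defined).
t=3: T_3 = 36.12500; y_3 − T_3 = 46 − 36.12500 = 9.87500
t=7: T_7 = 33.12500; y_7 − T_7 = 43 − 33.12500 = 9.87500
t=11: T_11 = 29.75000; y_11 − T_11 = 40 − 29.75000 = 10.25000
Mean deviation: (9.87500 + 9.87500 + 10.25000) / 3 = 10.000

10.000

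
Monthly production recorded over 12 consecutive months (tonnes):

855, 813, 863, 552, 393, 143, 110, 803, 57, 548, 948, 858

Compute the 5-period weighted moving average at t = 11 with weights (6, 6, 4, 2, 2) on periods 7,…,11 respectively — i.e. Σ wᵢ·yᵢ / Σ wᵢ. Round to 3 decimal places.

Weighted sum: 6·110 + 6·803 + 4·57 + 2·548 + 2·948 = 660 + 4818 + 228 + 1096 + 1896 = 8698
Weight total: 6 + 6 + 4 + 2 + 2 = 20
WMA = 8698 / 20 = 434.900

434.900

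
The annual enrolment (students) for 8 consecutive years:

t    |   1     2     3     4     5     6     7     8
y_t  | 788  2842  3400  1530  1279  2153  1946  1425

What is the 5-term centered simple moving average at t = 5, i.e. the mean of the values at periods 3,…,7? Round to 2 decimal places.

2061.60

Sum of periods 3–7: 3400 + 1530 + 1279 + 2153 + 1946 = 10308
Divide by 5: 10308 / 5 = 2061.60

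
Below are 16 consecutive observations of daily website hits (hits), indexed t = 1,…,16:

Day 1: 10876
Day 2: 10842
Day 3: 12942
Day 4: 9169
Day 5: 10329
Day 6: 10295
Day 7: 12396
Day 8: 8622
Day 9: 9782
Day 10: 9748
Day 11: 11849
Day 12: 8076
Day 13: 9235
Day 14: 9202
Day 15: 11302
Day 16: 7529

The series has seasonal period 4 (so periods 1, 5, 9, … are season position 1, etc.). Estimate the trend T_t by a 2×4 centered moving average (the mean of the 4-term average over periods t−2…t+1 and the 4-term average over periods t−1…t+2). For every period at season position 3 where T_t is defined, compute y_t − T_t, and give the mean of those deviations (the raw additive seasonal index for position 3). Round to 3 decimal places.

Season position 3 occurs at t = 3, 7, 11 (where T_t is defined).
t=3: T_3 = 10888.87500; y_3 − T_3 = 12942 − 10888.87500 = 2053.12500
t=7: T_7 = 10342.12500; y_7 − T_7 = 12396 − 10342.12500 = 2053.87500
t=11: T_11 = 9795.37500; y_11 − T_11 = 11849 − 9795.37500 = 2053.62500
Mean deviation: (2053.12500 + 2053.87500 + 2053.62500) / 3 = 2053.542

2053.542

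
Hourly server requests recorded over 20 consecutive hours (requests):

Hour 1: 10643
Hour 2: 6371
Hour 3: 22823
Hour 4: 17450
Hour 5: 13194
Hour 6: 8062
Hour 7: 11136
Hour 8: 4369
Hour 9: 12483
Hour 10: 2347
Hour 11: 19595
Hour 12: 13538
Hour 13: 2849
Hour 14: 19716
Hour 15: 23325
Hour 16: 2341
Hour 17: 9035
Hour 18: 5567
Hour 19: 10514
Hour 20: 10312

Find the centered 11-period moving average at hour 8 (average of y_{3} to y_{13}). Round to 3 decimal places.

11622.364

Sum of periods 3–13: 22823 + 17450 + 13194 + 8062 + 11136 + 4369 + 12483 + 2347 + 19595 + 13538 + 2849 = 127846
Divide by 11: 127846 / 11 = 11622.364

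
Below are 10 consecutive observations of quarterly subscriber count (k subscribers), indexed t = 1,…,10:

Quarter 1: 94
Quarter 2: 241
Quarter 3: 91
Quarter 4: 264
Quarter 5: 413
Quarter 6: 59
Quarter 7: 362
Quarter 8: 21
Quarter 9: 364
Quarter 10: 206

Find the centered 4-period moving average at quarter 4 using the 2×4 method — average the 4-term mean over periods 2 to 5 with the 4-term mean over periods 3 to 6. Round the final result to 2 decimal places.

229.50

Sum over 2–5: 241 + 91 + 264 + 413 = 1009
Sum over 3–6: 91 + 264 + 413 + 59 = 827
CMA at t=4 = (1009 + 827) / (2·4) = 1836 / 8 = 229.50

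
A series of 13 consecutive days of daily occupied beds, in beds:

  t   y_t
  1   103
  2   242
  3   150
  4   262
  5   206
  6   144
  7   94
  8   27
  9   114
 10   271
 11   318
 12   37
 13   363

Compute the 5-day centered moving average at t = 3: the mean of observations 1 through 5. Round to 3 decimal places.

192.600

Sum of periods 1–5: 103 + 242 + 150 + 262 + 206 = 963
Divide by 5: 963 / 5 = 192.600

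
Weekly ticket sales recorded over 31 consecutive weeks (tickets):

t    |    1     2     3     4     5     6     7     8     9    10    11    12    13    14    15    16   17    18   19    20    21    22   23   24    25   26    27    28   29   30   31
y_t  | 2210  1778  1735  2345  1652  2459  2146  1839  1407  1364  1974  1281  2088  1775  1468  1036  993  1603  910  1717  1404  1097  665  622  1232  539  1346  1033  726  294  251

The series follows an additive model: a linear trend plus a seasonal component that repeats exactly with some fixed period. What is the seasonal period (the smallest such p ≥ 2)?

7

First differences y_{t+1} − y_t: -432, -43, 610, -693, 807, -313, -307, -432, -43, 610, -693, 807, -313, -307, -432, -43, …
The difference pattern repeats every 7 terms and not for any smaller step, so p = 7.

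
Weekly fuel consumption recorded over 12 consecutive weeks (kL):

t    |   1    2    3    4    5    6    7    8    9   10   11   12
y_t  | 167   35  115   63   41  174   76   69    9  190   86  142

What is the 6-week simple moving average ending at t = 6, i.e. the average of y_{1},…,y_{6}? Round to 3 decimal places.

99.167

Sum of periods 1–6: 167 + 35 + 115 + 63 + 41 + 174 = 595
Divide by 6: 595 / 6 = 99.167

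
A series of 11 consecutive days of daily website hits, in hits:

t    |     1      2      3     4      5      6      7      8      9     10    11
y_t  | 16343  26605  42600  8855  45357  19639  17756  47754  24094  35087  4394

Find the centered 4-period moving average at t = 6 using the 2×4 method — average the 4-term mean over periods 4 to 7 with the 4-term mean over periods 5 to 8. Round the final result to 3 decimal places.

Sum over 4–7: 8855 + 45357 + 19639 + 17756 = 91607
Sum over 5–8: 45357 + 19639 + 17756 + 47754 = 130506
CMA at t=6 = (91607 + 130506) / (2·4) = 222113 / 8 = 27764.125

27764.125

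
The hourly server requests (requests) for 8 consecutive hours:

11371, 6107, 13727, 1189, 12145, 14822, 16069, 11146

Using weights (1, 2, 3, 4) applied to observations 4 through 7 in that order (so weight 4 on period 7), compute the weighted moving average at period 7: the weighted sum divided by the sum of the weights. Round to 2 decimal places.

Weighted sum: 1·1189 + 2·12145 + 3·14822 + 4·16069 = 1189 + 24290 + 44466 + 64276 = 134221
Weight total: 1 + 2 + 3 + 4 = 10
WMA = 134221 / 10 = 13422.10

13422.10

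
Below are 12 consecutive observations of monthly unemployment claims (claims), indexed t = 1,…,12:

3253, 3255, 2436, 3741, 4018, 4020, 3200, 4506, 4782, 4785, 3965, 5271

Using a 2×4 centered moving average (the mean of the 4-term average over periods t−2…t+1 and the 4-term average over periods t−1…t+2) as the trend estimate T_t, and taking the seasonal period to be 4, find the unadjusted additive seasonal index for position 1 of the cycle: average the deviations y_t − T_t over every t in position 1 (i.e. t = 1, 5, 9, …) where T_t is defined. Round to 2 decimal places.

368.44

Season position 1 occurs at t = 5, 9 (where T_t is defined).
t=5: T_5 = 3649.2500; y_5 − T_5 = 4018 − 3649.2500 = 368.7500
t=9: T_9 = 4413.8750; y_9 − T_9 = 4782 − 4413.8750 = 368.1250
Mean deviation: (368.7500 + 368.1250) / 2 = 368.44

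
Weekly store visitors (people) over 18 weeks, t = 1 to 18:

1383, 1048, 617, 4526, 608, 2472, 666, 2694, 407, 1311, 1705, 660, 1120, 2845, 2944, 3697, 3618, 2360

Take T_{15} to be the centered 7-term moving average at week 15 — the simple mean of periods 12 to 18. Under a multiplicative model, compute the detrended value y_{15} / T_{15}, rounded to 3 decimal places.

1.195

Trend T_15 = (660 + 1120 + 2845 + 2944 + 3697 + 3618 + 2360) / 7 = 17244/7 = 2463.42857
Ratio to trend: 2944 / 2463.42857 = 1.195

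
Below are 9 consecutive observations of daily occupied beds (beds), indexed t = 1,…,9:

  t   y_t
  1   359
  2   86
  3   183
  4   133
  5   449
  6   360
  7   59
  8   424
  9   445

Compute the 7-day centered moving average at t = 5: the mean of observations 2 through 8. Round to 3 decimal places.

242.000

Sum of periods 2–8: 86 + 183 + 133 + 449 + 360 + 59 + 424 = 1694
Divide by 7: 1694 / 7 = 242.000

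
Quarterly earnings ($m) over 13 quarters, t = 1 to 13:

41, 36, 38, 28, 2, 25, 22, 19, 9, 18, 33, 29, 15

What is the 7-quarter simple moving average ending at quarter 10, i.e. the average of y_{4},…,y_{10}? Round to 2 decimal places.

17.57

Sum of periods 4–10: 28 + 2 + 25 + 22 + 19 + 9 + 18 = 123
Divide by 7: 123 / 7 = 17.57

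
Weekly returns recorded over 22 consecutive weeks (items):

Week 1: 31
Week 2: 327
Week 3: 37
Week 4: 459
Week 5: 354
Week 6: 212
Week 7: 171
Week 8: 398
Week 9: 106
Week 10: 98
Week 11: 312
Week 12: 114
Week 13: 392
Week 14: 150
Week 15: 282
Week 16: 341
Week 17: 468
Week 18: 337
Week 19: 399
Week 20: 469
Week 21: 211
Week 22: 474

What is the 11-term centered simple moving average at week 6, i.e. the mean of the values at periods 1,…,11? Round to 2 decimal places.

227.73

Sum of periods 1–11: 31 + 327 + 37 + 459 + 354 + 212 + 171 + 398 + 106 + 98 + 312 = 2505
Divide by 11: 2505 / 11 = 227.73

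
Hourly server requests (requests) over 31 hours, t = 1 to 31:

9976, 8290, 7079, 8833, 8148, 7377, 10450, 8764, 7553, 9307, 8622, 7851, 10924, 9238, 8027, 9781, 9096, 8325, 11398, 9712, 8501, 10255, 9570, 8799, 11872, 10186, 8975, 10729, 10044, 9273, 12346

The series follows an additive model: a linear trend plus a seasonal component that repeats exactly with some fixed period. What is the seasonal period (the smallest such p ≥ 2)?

6

First differences y_{t+1} − y_t: -1686, -1211, 1754, -685, -771, 3073, -1686, -1211, 1754, -685, -771, 3073, -1686, -1211, …
The difference pattern repeats every 6 terms and not for any smaller step, so p = 6.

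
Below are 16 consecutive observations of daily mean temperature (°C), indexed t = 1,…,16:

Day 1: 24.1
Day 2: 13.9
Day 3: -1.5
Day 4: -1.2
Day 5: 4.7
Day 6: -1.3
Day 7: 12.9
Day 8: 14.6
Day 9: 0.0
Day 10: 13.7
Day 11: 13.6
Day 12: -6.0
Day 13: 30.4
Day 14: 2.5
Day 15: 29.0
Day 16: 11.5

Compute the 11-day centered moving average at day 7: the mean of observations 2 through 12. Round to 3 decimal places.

Sum of periods 2–12: 13.9 + (-1.5) + (-1.2) + 4.7 + (-1.3) + 12.9 + 14.6 + 0.0 + 13.7 + 13.6 + (-6.0) = 63.4
Divide by 11: 63.4 / 11 = 5.764

5.764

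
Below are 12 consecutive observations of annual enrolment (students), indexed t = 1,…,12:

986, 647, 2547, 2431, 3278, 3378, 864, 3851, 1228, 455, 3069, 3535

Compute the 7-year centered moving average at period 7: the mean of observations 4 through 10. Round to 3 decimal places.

2212.143

Sum of periods 4–10: 2431 + 3278 + 3378 + 864 + 3851 + 1228 + 455 = 15485
Divide by 7: 15485 / 7 = 2212.143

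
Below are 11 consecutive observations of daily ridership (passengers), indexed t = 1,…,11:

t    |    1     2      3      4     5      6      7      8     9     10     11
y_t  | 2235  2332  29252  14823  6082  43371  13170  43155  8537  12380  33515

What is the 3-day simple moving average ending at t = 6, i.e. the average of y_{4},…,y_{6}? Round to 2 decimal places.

Sum of periods 4–6: 14823 + 6082 + 43371 = 64276
Divide by 3: 64276 / 3 = 21425.33

21425.33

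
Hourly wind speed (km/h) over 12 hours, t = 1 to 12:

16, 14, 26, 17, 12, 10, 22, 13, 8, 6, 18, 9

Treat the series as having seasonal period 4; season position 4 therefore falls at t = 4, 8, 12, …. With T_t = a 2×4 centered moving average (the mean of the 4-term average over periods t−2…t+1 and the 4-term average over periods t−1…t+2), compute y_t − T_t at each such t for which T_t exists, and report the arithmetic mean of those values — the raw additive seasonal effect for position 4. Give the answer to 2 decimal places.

Season position 4 occurs at t = 4, 8 (where T_t is defined).
t=4: T_4 = 16.7500; y_4 − T_4 = 17 − 16.7500 = 0.2500
t=8: T_8 = 12.7500; y_8 − T_8 = 13 − 12.7500 = 0.2500
Mean deviation: (0.2500 + 0.2500) / 2 = 0.25

0.25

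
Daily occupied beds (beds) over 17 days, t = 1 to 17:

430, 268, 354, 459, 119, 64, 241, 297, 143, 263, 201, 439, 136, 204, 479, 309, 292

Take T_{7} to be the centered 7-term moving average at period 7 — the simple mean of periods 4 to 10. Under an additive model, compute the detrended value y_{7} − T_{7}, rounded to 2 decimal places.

Trend T_7 = (459 + 119 + 64 + 241 + 297 + 143 + 263) / 7 = 1586/7 = 226.5714
Detrended value: 241 − 226.5714 = 14.43

14.43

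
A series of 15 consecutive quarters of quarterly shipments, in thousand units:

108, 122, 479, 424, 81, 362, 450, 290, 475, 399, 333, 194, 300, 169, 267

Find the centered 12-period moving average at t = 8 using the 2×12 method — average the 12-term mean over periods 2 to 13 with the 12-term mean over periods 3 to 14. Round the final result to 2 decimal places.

327.71

Sum over 2–13: 122 + 479 + 424 + 81 + 362 + 450 + 290 + 475 + 399 + 333 + 194 + 300 = 3909
Sum over 3–14: 479 + 424 + 81 + 362 + 450 + 290 + 475 + 399 + 333 + 194 + 300 + 169 = 3956
CMA at t=8 = (3909 + 3956) / (2·12) = 7865 / 24 = 327.71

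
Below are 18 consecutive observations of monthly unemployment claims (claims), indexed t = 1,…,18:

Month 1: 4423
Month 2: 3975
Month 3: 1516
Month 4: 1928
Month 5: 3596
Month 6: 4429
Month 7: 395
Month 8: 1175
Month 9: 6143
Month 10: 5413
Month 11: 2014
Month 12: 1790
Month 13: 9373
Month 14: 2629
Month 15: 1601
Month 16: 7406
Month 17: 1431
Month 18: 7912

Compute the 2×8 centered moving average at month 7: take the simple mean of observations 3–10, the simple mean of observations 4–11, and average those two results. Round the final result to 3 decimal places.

Sum over 3–10: 1516 + 1928 + 3596 + 4429 + 395 + 1175 + 6143 + 5413 = 24595
Sum over 4–11: 1928 + 3596 + 4429 + 395 + 1175 + 6143 + 5413 + 2014 = 25093
CMA at t=7 = (24595 + 25093) / (2·8) = 49688 / 16 = 3105.500

3105.500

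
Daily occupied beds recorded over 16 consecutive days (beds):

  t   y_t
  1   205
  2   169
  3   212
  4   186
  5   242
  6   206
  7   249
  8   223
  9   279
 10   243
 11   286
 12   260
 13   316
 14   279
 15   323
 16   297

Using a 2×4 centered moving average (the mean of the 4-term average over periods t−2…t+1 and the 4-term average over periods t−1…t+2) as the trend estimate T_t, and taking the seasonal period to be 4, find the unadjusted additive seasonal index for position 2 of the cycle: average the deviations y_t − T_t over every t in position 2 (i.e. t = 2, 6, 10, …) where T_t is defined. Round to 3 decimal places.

Season position 2 occurs at t = 6, 10, 14 (where T_t is defined).
t=6: T_6 = 225.37500; y_6 − T_6 = 206 − 225.37500 = -19.37500
t=10: T_10 = 262.37500; y_10 − T_10 = 243 − 262.37500 = -19.37500
t=14: T_14 = 299.12500; y_14 − T_14 = 279 − 299.12500 = -20.12500
Mean deviation: (-19.37500 + -19.37500 + -20.12500) / 3 = -19.625

-19.625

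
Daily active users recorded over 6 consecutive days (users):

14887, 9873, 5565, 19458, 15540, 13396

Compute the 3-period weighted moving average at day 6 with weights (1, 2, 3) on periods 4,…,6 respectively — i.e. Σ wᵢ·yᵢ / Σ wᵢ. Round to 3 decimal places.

Weighted sum: 1·19458 + 2·15540 + 3·13396 = 19458 + 31080 + 40188 = 90726
Weight total: 1 + 2 + 3 = 6
WMA = 90726 / 6 = 15121.000

15121.000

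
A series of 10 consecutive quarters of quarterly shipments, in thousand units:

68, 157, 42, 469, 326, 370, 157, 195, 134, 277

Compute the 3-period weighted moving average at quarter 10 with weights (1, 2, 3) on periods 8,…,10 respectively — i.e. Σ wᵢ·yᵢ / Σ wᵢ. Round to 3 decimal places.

215.667

Weighted sum: 1·195 + 2·134 + 3·277 = 195 + 268 + 831 = 1294
Weight total: 1 + 2 + 3 = 6
WMA = 1294 / 6 = 215.667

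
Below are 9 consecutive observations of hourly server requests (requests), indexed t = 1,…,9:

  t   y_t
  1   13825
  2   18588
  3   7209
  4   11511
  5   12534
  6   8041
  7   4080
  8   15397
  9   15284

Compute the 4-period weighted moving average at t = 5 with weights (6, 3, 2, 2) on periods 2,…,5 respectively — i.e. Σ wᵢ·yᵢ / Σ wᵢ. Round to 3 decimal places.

13941.923

Weighted sum: 6·18588 + 3·7209 + 2·11511 + 2·12534 = 111528 + 21627 + 23022 + 25068 = 181245
Weight total: 6 + 3 + 2 + 2 = 13
WMA = 181245 / 13 = 13941.923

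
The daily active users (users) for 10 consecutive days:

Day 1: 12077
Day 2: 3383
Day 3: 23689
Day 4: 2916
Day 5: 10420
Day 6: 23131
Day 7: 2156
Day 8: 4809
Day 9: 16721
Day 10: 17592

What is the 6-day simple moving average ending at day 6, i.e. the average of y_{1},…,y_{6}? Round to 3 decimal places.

Sum of periods 1–6: 12077 + 3383 + 23689 + 2916 + 10420 + 23131 = 75616
Divide by 6: 75616 / 6 = 12602.667

12602.667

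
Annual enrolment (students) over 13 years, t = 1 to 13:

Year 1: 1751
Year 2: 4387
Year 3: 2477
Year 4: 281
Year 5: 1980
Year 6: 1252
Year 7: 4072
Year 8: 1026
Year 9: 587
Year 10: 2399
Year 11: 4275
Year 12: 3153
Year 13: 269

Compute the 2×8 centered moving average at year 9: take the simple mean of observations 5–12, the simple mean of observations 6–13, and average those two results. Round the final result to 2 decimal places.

2236.06

Sum over 5–12: 1980 + 1252 + 4072 + 1026 + 587 + 2399 + 4275 + 3153 = 18744
Sum over 6–13: 1252 + 4072 + 1026 + 587 + 2399 + 4275 + 3153 + 269 = 17033
CMA at t=9 = (18744 + 17033) / (2·8) = 35777 / 16 = 2236.06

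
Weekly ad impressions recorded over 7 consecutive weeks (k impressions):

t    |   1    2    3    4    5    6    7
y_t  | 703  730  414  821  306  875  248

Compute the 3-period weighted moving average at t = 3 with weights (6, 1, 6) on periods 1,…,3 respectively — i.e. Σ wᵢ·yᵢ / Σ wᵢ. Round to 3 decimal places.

Weighted sum: 6·703 + 1·730 + 6·414 = 4218 + 730 + 2484 = 7432
Weight total: 6 + 1 + 6 = 13
WMA = 7432 / 13 = 571.692

571.692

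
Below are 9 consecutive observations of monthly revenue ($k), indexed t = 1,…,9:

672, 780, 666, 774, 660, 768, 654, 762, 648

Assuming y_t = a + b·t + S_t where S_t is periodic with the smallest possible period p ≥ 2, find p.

First differences y_{t+1} − y_t: 108, -114, 108, -114, 108, -114, …
The difference pattern repeats every 2 terms and not for any smaller step, so p = 2.

2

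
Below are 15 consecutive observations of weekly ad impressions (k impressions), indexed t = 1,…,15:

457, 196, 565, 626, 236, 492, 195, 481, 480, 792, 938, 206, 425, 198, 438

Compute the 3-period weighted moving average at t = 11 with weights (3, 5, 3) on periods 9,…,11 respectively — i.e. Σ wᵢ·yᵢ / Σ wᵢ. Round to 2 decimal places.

746.73

Weighted sum: 3·480 + 5·792 + 3·938 = 1440 + 3960 + 2814 = 8214
Weight total: 3 + 5 + 3 = 11
WMA = 8214 / 11 = 746.73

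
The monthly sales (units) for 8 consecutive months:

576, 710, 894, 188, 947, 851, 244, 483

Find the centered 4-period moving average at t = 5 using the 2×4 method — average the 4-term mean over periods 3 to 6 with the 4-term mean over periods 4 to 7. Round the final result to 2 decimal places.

638.75

Sum over 3–6: 894 + 188 + 947 + 851 = 2880
Sum over 4–7: 188 + 947 + 851 + 244 = 2230
CMA at t=5 = (2880 + 2230) / (2·4) = 5110 / 8 = 638.75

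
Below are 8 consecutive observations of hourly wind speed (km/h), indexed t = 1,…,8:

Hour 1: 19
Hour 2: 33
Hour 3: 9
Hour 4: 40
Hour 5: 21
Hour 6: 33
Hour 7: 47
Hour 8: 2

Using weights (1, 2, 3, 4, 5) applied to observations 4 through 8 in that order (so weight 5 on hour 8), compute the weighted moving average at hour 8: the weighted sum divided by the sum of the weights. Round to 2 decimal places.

Weighted sum: 1·40 + 2·21 + 3·33 + 4·47 + 5·2 = 40 + 42 + 99 + 188 + 10 = 379
Weight total: 1 + 2 + 3 + 4 + 5 = 15
WMA = 379 / 15 = 25.27

25.27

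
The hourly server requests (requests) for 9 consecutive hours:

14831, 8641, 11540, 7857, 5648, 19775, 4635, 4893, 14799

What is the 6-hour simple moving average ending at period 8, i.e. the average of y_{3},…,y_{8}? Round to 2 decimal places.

9058.00

Sum of periods 3–8: 11540 + 7857 + 5648 + 19775 + 4635 + 4893 = 54348
Divide by 6: 54348 / 6 = 9058.00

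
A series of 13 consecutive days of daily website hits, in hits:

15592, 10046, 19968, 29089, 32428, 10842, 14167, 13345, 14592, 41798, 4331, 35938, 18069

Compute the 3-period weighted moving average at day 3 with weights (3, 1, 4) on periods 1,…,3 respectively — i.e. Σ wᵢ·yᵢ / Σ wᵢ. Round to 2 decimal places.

17086.75

Weighted sum: 3·15592 + 1·10046 + 4·19968 = 46776 + 10046 + 79872 = 136694
Weight total: 3 + 1 + 4 = 8
WMA = 136694 / 8 = 17086.75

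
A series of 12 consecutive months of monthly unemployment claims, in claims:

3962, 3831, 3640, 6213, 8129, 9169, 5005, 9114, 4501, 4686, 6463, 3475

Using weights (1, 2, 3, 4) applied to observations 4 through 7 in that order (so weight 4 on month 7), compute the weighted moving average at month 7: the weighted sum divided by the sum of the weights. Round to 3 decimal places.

Weighted sum: 1·6213 + 2·8129 + 3·9169 + 4·5005 = 6213 + 16258 + 27507 + 20020 = 69998
Weight total: 1 + 2 + 3 + 4 = 10
WMA = 69998 / 10 = 6999.800

6999.800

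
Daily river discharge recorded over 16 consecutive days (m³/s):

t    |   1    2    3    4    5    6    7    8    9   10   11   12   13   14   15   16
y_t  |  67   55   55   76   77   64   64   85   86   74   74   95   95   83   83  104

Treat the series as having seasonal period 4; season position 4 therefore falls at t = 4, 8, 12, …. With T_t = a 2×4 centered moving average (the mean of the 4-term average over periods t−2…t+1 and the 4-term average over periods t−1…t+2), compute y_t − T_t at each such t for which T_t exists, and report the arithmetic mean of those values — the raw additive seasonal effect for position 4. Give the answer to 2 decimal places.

Season position 4 occurs at t = 4, 8, 12 (where T_t is defined).
t=4: T_4 = 66.8750; y_4 − T_4 = 76 − 66.8750 = 9.1250
t=8: T_8 = 76.0000; y_8 − T_8 = 85 − 76.0000 = 9.0000
t=12: T_12 = 85.6250; y_12 − T_12 = 95 − 85.6250 = 9.3750
Mean deviation: (9.1250 + 9.0000 + 9.3750) / 3 = 9.17

9.17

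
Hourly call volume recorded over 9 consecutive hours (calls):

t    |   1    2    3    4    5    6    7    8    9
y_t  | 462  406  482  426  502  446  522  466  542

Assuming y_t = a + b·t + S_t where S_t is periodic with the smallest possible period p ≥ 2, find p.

First differences y_{t+1} − y_t: -56, 76, -56, 76, -56, 76, …
The difference pattern repeats every 2 terms and not for any smaller step, so p = 2.

2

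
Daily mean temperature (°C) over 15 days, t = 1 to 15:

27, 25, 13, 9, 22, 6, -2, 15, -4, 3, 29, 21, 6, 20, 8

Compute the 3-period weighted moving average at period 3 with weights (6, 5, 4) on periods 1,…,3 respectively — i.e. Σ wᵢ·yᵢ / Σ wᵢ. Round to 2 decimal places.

Weighted sum: 6·27 + 5·25 + 4·13 = 162 + 125 + 52 = 339
Weight total: 6 + 5 + 4 = 15
WMA = 339 / 15 = 22.60

22.60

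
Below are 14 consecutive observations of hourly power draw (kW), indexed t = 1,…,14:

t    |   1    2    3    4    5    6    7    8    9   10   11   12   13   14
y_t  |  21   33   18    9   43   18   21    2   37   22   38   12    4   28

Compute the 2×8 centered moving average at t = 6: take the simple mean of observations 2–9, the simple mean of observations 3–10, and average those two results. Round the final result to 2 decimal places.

21.94

Sum over 2–9: 33 + 18 + 9 + 43 + 18 + 21 + 2 + 37 = 181
Sum over 3–10: 18 + 9 + 43 + 18 + 21 + 2 + 37 + 22 = 170
CMA at t=6 = (181 + 170) / (2·8) = 351 / 16 = 21.94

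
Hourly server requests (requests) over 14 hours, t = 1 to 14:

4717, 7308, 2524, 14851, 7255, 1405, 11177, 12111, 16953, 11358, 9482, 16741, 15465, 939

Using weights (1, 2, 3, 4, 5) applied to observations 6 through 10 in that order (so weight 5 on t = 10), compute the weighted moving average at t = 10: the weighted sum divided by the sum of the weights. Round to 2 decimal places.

12312.93

Weighted sum: 1·1405 + 2·11177 + 3·12111 + 4·16953 + 5·11358 = 1405 + 22354 + 36333 + 67812 + 56790 = 184694
Weight total: 1 + 2 + 3 + 4 + 5 = 15
WMA = 184694 / 15 = 12312.93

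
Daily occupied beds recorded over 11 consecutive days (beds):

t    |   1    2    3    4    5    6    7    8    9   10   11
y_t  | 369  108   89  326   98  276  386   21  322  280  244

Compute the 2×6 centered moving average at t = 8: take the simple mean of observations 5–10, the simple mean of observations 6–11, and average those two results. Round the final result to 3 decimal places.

Sum over 5–10: 98 + 276 + 386 + 21 + 322 + 280 = 1383
Sum over 6–11: 276 + 386 + 21 + 322 + 280 + 244 = 1529
CMA at t=8 = (1383 + 1529) / (2·6) = 2912 / 12 = 242.667

242.667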